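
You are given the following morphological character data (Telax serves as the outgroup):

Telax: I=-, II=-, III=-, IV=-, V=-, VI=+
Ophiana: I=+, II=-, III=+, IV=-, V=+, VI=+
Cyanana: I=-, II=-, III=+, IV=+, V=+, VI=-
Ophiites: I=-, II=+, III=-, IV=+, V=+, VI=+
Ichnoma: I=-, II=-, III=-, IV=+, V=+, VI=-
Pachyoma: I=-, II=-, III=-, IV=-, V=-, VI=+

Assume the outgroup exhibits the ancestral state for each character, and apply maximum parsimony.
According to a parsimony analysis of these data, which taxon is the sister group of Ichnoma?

Cyanana

Character polarity is set by the outgroup: the derived state is whichever differs from the outgroup's state, so for VI the derived state is '-', and for the remaining characters it is '+'.
I (derived state '+') is unique to Ophiana (autapomorphy; uninformative for grouping).
II: derived state '+' in Ophiites only — an autapomorphy, so it tells us nothing about relationships among taxa.
III (state '+') occurs in Cyanana and Ophiana but conflicts with the nesting implied by the other characters — most parsimoniously interpreted as homoplasy.
Only Cyanana, Ichnoma, and Ophiites show the derived state '+' for IV, supporting them as a clade.
V (derived state '+') is shared by Cyanana, Ichnoma, Ophiana, and Ophiites — a synapomorphy uniting that clade.
VI (derived state '-') is shared by Cyanana and Ichnoma — a synapomorphy uniting that clade.
Most parsimonious ingroup topology: ((Ophiana,((Cyanana,Ichnoma),Ophiites)),Pachyoma).
Ichnoma and Cyanana form a cherry on this tree, so they are sister taxa.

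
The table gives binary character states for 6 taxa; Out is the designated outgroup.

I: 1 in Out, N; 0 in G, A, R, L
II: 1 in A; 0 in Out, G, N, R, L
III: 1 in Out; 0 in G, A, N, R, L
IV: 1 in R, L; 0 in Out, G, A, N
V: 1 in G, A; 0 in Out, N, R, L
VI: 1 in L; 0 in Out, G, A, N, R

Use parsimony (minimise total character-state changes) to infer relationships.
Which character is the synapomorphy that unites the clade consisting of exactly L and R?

IV

Character polarity is set by the outgroup: the derived state is whichever differs from the outgroup's state, so for I, III the derived state is '0', and for the remaining characters it is '1'.
Only A, G, L, and R show the derived state '0' for I, supporting them as a clade.
II (derived state '1') is unique to A (autapomorphy; uninformative for grouping).
III (derived state '0') is shared by all ingroup taxa — unites the whole ingroup.
IV: derived state '1' in L and R only — synapomorphy for {L, R}.
V (derived state '1') is shared by A and G — a synapomorphy uniting that clade.
VI (derived state '1') is unique to L (autapomorphy; uninformative for grouping).
Most parsimonious ingroup topology: (N,((L,R),(G,A))).
The clade {L, R} is supported by IV: its derived state '1' occurs in exactly those taxa and in no other taxon (including the outgroup).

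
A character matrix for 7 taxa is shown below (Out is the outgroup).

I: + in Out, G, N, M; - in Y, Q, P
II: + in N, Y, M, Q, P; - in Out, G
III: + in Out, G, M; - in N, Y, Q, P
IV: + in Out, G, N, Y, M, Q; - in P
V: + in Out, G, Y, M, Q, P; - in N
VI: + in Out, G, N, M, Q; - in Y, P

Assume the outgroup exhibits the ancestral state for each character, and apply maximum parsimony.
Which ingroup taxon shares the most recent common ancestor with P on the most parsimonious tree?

Character polarity is set by the outgroup: the derived state is whichever differs from the outgroup's state, so for I, III, IV, V, VI the derived state is '-', and for the remaining characters it is '+'.
I (derived state '-') is shared by P, Q, and Y — a synapomorphy uniting that clade.
II: derived state '+' in M, N, P, Q, and Y only — synapomorphy for {M, N, P, Q, Y}.
III: derived state '-' in N, P, Q, and Y only — synapomorphy for {N, P, Q, Y}.
IV: derived state '-' in P only — an autapomorphy, so it tells us nothing about relationships among taxa.
V: derived state '-' in N only — an autapomorphy, so it tells us nothing about relationships among taxa.
Only P and Y show the derived state '-' for VI, supporting them as a clade.
Most parsimonious ingroup topology: (G,((N,((Y,P),Q)),M)).
P and Y form a cherry on this tree, so they are sister taxa.

Y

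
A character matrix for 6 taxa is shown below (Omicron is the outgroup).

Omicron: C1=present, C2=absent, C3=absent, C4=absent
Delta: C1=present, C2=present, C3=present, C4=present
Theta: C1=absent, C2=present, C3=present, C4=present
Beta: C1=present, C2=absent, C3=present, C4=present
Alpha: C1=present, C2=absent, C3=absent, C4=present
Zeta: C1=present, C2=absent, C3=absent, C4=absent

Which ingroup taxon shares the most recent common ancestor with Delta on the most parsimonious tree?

Character polarity is set by the outgroup: the derived state is whichever differs from the outgroup's state, so for C1 the derived state is 'absent', and for the remaining characters it is 'present'.
C1: derived state 'absent' in Theta only — an autapomorphy, so it tells us nothing about relationships among taxa.
C2: derived state 'present' in Delta and Theta only — synapomorphy for {Delta, Theta}.
C3 (derived state 'present') is shared by Beta, Delta, and Theta — a synapomorphy uniting that clade.
C4 (derived state 'present') is shared by Alpha, Beta, Delta, and Theta — a synapomorphy uniting that clade.
Most parsimonious ingroup topology: ((((Delta,Theta),Beta),Alpha),Zeta).
Delta and Theta form a cherry on this tree, so they are sister taxa.

Theta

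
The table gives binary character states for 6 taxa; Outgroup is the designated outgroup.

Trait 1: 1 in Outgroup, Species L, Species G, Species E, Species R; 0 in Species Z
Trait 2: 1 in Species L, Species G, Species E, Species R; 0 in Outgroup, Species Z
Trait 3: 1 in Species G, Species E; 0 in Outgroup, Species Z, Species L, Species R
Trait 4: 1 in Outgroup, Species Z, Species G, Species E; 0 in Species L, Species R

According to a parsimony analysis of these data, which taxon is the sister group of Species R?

Character polarity is set by the outgroup: the derived state is whichever differs from the outgroup's state, so for Trait 1, Trait 4 the derived state is '0', and for the remaining characters it is '1'.
Trait 1 (derived state '0') is unique to Species Z (autapomorphy; uninformative for grouping).
Trait 2: derived state '1' in Species E, Species G, Species L, and Species R only — synapomorphy for {Species E, Species G, Species L, Species R}.
Trait 3 (derived state '1') is shared by Species E and Species G — a synapomorphy uniting that clade.
Trait 4: derived state '0' in Species L and Species R only — synapomorphy for {Species L, Species R}.
Most parsimonious ingroup topology: (Species Z,((Species L,Species R),(Species G,Species E))).
Species R and Species L form a cherry on this tree, so they are sister taxa.

Species L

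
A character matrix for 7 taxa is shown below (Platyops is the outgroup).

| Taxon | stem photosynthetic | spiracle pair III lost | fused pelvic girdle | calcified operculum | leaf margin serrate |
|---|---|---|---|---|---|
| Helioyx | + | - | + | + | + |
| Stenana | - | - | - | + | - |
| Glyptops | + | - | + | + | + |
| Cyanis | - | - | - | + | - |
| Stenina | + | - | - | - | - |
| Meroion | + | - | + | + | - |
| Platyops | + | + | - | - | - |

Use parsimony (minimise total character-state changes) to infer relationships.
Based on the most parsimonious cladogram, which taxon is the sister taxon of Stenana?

Cyanis

Character polarity is set by the outgroup: the derived state is whichever differs from the outgroup's state, so for stem photosynthetic, spiracle pair III lost the derived state is '-', and for the remaining characters it is '+'.
stem photosynthetic (derived state '-') is shared by Cyanis and Stenana — a synapomorphy uniting that clade.
spiracle pair III lost (derived state '-') is shared by all ingroup taxa — unites the whole ingroup.
fused pelvic girdle (derived state '+') is shared by Glyptops, Helioyx, and Meroion — a synapomorphy uniting that clade.
calcified operculum: derived state '+' in Cyanis, Glyptops, Helioyx, Meroion, and Stenana only — synapomorphy for {Cyanis, Glyptops, Helioyx, Meroion, Stenana}.
leaf margin serrate (derived state '+') is shared by Glyptops and Helioyx — a synapomorphy uniting that clade.
Most parsimonious ingroup topology: (((Cyanis,Stenana),(Meroion,(Helioyx,Glyptops))),Stenina).
Stenana and Cyanis form a cherry on this tree, so they are sister taxa.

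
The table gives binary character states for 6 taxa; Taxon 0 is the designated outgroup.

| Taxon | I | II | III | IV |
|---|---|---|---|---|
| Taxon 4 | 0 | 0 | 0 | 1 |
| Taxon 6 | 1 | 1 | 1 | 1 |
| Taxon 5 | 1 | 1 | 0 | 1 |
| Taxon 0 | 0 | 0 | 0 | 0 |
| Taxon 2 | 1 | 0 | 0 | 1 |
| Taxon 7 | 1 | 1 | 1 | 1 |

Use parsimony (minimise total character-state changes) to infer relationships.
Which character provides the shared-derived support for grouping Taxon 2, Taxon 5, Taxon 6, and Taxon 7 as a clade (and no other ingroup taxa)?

The outgroup has state '0' for every character, so '1' is the derived state throughout.
I (derived state '1') is shared by Taxon 2, Taxon 5, Taxon 6, and Taxon 7 — a synapomorphy uniting that clade.
II (derived state '1') is shared by Taxon 5, Taxon 6, and Taxon 7 — a synapomorphy uniting that clade.
Only Taxon 6 and Taxon 7 show the derived state '1' for III, supporting them as a clade.
IV (derived state '1') is shared by all ingroup taxa — unites the whole ingroup.
Most parsimonious ingroup topology: (Taxon 4,((Taxon 5,(Taxon 6,Taxon 7)),Taxon 2)).
The clade {Taxon 2, Taxon 5, Taxon 6, Taxon 7} is supported by I: its derived state '1' occurs in exactly those taxa and in no other taxon (including the outgroup).

I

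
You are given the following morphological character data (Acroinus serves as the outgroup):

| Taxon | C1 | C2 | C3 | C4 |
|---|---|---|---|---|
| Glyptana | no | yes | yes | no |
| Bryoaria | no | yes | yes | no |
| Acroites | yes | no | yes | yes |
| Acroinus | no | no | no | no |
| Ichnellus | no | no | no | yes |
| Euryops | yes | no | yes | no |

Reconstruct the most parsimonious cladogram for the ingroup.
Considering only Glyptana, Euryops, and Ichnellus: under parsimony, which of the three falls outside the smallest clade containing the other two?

Ichnellus

The outgroup has state 'no' for every character, so 'yes' is the derived state throughout.
C1 (derived state 'yes') is shared by Acroites and Euryops — a synapomorphy uniting that clade.
C2 (derived state 'yes') is shared by Bryoaria and Glyptana — a synapomorphy uniting that clade.
Only Acroites, Bryoaria, Euryops, and Glyptana show the derived state 'yes' for C3, supporting them as a clade.
C4 groups Acroites and Ichnellus, which is incompatible with the clades supported by the remaining characters; treating it as convergent (homoplasy) costs fewer steps than any alternative tree.
Most parsimonious ingroup topology: (((Glyptana,Bryoaria),(Acroites,Euryops)),Ichnellus).
Glyptana and Euryops share a more recent common ancestor with each other than either does with Ichnellus, so Ichnellus is the least closely related of the three.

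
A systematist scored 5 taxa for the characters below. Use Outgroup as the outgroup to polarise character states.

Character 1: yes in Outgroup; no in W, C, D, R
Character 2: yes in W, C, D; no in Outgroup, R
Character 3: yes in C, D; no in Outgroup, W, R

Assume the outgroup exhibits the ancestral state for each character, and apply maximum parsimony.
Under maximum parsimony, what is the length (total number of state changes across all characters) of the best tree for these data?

Character polarity is set by the outgroup: the derived state is whichever differs from the outgroup's state, so for Character 1 the derived state is 'no', and for the remaining characters it is 'yes'.
All ingroup taxa share the derived state 'no' for Character 1; it defines the ingroup but does not resolve relationships within it.
Character 2 (derived state 'yes') is shared by C, D, and W — a synapomorphy uniting that clade.
Character 3 (derived state 'yes') is shared by C and D — a synapomorphy uniting that clade.
Most parsimonious ingroup topology: ((W,(C,D)),R).
Changes per character on this tree: Character 1: 1; Character 2: 1; Character 3: 1.
Total = 3.

3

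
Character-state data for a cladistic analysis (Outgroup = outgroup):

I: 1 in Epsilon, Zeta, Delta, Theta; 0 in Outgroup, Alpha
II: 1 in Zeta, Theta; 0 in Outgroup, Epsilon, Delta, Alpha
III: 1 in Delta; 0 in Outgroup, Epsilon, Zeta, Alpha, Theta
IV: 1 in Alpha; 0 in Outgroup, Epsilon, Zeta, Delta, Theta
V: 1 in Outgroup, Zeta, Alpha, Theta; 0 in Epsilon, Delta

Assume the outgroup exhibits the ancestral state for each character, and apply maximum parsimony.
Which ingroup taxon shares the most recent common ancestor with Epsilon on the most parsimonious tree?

Character polarity is set by the outgroup: the derived state is whichever differs from the outgroup's state, so for V the derived state is '0', and for the remaining characters it is '1'.
Only Delta, Epsilon, Theta, and Zeta show the derived state '1' for I, supporting them as a clade.
Only Theta and Zeta show the derived state '1' for II, supporting them as a clade.
III (derived state '1') is unique to Delta (autapomorphy; uninformative for grouping).
IV: derived state '1' in Alpha only — an autapomorphy, so it tells us nothing about relationships among taxa.
V: derived state '0' in Delta and Epsilon only — synapomorphy for {Delta, Epsilon}.
Most parsimonious ingroup topology: (((Epsilon,Delta),(Zeta,Theta)),Alpha).
Epsilon and Delta form a cherry on this tree, so they are sister taxa.

Delta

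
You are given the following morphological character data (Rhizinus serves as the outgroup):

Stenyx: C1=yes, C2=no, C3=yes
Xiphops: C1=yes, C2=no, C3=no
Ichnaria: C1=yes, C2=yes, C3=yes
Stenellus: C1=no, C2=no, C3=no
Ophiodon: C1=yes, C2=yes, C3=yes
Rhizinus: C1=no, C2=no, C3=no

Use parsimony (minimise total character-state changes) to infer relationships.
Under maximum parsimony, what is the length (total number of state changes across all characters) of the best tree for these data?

The outgroup has state 'no' for every character, so 'yes' is the derived state throughout.
C1: derived state 'yes' in Ichnaria, Ophiodon, Stenyx, and Xiphops only — synapomorphy for {Ichnaria, Ophiodon, Stenyx, Xiphops}.
Only Ichnaria and Ophiodon show the derived state 'yes' for C2, supporting them as a clade.
Only Ichnaria, Ophiodon, and Stenyx show the derived state 'yes' for C3, supporting them as a clade.
Most parsimonious ingroup topology: ((((Ophiodon,Ichnaria),Stenyx),Xiphops),Stenellus).
Changes per character on this tree: C1: 1; C2: 1; C3: 1.
Total = 3.

3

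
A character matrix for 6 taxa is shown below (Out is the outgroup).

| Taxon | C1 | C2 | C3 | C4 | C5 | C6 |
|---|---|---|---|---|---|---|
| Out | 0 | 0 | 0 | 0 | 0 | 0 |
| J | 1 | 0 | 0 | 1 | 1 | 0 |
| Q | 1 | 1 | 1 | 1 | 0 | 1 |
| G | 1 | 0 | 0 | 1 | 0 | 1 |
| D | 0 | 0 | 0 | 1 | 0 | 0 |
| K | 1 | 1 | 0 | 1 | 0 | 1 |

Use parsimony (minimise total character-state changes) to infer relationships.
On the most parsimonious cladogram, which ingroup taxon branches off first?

The outgroup has state '0' for every character, so '1' is the derived state throughout.
C1 (derived state '1') is shared by G, J, K, and Q — a synapomorphy uniting that clade.
C2: derived state '1' in K and Q only — synapomorphy for {K, Q}.
C3 (derived state '1') is unique to Q (autapomorphy; uninformative for grouping).
C4 (derived state '1') is shared by all ingroup taxa — unites the whole ingroup.
C5 (derived state '1') is unique to J (autapomorphy; uninformative for grouping).
Only G, K, and Q show the derived state '1' for C6, supporting them as a clade.
Most parsimonious ingroup topology: ((J,((Q,K),G)),D).
D is sister to the clade containing all other ingroup taxa, so it is the earliest-diverging (most basal) ingroup lineage.

D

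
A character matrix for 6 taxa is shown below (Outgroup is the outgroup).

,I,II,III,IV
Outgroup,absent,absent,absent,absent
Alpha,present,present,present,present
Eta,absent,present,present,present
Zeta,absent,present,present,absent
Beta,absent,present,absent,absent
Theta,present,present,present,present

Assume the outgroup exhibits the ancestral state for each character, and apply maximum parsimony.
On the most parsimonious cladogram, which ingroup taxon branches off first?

The outgroup has state 'absent' for every character, so 'present' is the derived state throughout.
Only Alpha and Theta show the derived state 'present' for I, supporting them as a clade.
II (derived state 'present') is shared by all ingroup taxa — unites the whole ingroup.
III (derived state 'present') is shared by Alpha, Eta, Theta, and Zeta — a synapomorphy uniting that clade.
Only Alpha, Eta, and Theta show the derived state 'present' for IV, supporting them as a clade.
Most parsimonious ingroup topology: ((((Alpha,Theta),Eta),Zeta),Beta).
Beta is sister to the clade containing all other ingroup taxa, so it is the earliest-diverging (most basal) ingroup lineage.

Beta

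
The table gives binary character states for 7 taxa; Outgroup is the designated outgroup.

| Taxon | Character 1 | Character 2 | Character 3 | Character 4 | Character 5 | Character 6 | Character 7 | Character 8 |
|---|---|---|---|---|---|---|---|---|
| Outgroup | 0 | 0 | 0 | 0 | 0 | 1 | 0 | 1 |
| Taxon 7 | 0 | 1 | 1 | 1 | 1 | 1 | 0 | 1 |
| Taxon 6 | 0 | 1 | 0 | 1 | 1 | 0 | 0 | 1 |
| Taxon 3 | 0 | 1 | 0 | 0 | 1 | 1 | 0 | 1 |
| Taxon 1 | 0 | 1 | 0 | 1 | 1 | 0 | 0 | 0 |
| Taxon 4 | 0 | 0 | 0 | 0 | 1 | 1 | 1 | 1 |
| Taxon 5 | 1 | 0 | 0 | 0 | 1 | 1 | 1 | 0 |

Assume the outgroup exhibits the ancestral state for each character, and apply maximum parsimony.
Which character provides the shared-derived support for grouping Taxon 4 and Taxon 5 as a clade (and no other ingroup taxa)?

Character polarity is set by the outgroup: the derived state is whichever differs from the outgroup's state, so for Character 6, Character 8 the derived state is '0', and for the remaining characters it is '1'.
Character 1 (derived state '1') is unique to Taxon 5 (autapomorphy; uninformative for grouping).
Character 2: derived state '1' in Taxon 1, Taxon 3, Taxon 6, and Taxon 7 only — synapomorphy for {Taxon 1, Taxon 3, Taxon 6, Taxon 7}.
Character 3 (derived state '1') is unique to Taxon 7 (autapomorphy; uninformative for grouping).
Character 4: derived state '1' in Taxon 1, Taxon 6, and Taxon 7 only — synapomorphy for {Taxon 1, Taxon 6, Taxon 7}.
All ingroup taxa share the derived state '1' for Character 5; it defines the ingroup but does not resolve relationships within it.
Only Taxon 1 and Taxon 6 show the derived state '0' for Character 6, supporting them as a clade.
Character 7: derived state '1' in Taxon 4 and Taxon 5 only — synapomorphy for {Taxon 4, Taxon 5}.
Character 8 groups Taxon 1 and Taxon 5, which is incompatible with the clades supported by the remaining characters; treating it as convergent (homoplasy) costs fewer steps than any alternative tree.
Most parsimonious ingroup topology: (((Taxon 7,(Taxon 6,Taxon 1)),Taxon 3),(Taxon 4,Taxon 5)).
The clade {Taxon 4, Taxon 5} is supported by Character 7: its derived state '1' occurs in exactly those taxa and in no other taxon (including the outgroup).

Character 7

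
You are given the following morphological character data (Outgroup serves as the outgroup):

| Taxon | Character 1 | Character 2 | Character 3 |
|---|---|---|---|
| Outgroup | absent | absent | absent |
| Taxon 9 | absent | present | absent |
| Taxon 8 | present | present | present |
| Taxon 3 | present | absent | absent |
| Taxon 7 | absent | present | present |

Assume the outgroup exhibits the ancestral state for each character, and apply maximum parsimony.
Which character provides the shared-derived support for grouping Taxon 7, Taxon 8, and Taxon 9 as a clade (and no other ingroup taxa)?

The outgroup has state 'absent' for every character, so 'present' is the derived state throughout.
Character 1 (state 'present') occurs in Taxon 3 and Taxon 8 but conflicts with the nesting implied by the other characters — most parsimoniously interpreted as homoplasy.
Character 2: derived state 'present' in Taxon 7, Taxon 8, and Taxon 9 only — synapomorphy for {Taxon 7, Taxon 8, Taxon 9}.
Character 3: derived state 'present' in Taxon 7 and Taxon 8 only — synapomorphy for {Taxon 7, Taxon 8}.
Most parsimonious ingroup topology: ((Taxon 9,(Taxon 8,Taxon 7)),Taxon 3).
The clade {Taxon 7, Taxon 8, Taxon 9} is supported by Character 2: its derived state 'present' occurs in exactly those taxa and in no other taxon (including the outgroup).

Character 2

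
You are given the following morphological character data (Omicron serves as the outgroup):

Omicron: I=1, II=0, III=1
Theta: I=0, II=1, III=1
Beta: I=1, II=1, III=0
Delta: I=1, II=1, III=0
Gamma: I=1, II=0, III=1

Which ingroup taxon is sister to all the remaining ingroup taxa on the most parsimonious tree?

Gamma

Character polarity is set by the outgroup: the derived state is whichever differs from the outgroup's state, so for I, III the derived state is '0', and for the remaining characters it is '1'.
I (derived state '0') is unique to Theta (autapomorphy; uninformative for grouping).
II: derived state '1' in Beta, Delta, and Theta only — synapomorphy for {Beta, Delta, Theta}.
Only Beta and Delta show the derived state '0' for III, supporting them as a clade.
Most parsimonious ingroup topology: ((Theta,(Beta,Delta)),Gamma).
Gamma is sister to the clade containing all other ingroup taxa, so it is the earliest-diverging (most basal) ingroup lineage.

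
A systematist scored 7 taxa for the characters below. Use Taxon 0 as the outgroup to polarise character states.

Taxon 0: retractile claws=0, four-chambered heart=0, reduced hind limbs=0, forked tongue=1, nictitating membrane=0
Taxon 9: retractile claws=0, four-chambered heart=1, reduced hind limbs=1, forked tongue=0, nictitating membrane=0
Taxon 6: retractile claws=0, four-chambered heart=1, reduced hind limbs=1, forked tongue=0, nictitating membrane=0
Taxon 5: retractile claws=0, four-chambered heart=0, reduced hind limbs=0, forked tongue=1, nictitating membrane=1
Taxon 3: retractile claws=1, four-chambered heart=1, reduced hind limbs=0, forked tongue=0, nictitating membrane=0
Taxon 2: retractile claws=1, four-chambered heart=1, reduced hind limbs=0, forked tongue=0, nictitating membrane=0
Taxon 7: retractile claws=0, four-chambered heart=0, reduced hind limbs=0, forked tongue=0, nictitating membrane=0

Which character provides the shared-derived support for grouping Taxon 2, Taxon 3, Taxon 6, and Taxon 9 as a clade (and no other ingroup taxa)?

four-chambered heart

Character polarity is set by the outgroup: the derived state is whichever differs from the outgroup's state, so for forked tongue the derived state is '0', and for the remaining characters it is '1'.
retractile claws (derived state '1') is shared by Taxon 2 and Taxon 3 — a synapomorphy uniting that clade.
four-chambered heart: derived state '1' in Taxon 2, Taxon 3, Taxon 6, and Taxon 9 only — synapomorphy for {Taxon 2, Taxon 3, Taxon 6, Taxon 9}.
reduced hind limbs: derived state '1' in Taxon 6 and Taxon 9 only — synapomorphy for {Taxon 6, Taxon 9}.
forked tongue (derived state '0') is shared by Taxon 2, Taxon 3, Taxon 6, Taxon 7, and Taxon 9 — a synapomorphy uniting that clade.
nictitating membrane: derived state '1' in Taxon 5 only — an autapomorphy, so it tells us nothing about relationships among taxa.
Most parsimonious ingroup topology: ((((Taxon 9,Taxon 6),(Taxon 3,Taxon 2)),Taxon 7),Taxon 5).
The clade {Taxon 2, Taxon 3, Taxon 6, Taxon 9} is supported by four-chambered heart: its derived state '1' occurs in exactly those taxa and in no other taxon (including the outgroup).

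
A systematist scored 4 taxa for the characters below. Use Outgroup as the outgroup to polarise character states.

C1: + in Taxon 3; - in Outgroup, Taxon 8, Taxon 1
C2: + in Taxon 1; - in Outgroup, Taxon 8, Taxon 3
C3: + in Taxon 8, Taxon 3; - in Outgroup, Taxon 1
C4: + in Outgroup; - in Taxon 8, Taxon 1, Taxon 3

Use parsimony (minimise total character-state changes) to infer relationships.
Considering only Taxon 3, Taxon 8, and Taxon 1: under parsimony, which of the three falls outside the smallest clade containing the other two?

Character polarity is set by the outgroup: the derived state is whichever differs from the outgroup's state, so for C4 the derived state is '-', and for the remaining characters it is '+'.
C1 (derived state '+') is unique to Taxon 3 (autapomorphy; uninformative for grouping).
C2 (derived state '+') is unique to Taxon 1 (autapomorphy; uninformative for grouping).
Only Taxon 3 and Taxon 8 show the derived state '+' for C3, supporting them as a clade.
C4 (derived state '-') is shared by all ingroup taxa — unites the whole ingroup.
Most parsimonious ingroup topology: ((Taxon 8,Taxon 3),Taxon 1).
Taxon 8 and Taxon 3 share a more recent common ancestor with each other than either does with Taxon 1, so Taxon 1 is the least closely related of the three.

Taxon 1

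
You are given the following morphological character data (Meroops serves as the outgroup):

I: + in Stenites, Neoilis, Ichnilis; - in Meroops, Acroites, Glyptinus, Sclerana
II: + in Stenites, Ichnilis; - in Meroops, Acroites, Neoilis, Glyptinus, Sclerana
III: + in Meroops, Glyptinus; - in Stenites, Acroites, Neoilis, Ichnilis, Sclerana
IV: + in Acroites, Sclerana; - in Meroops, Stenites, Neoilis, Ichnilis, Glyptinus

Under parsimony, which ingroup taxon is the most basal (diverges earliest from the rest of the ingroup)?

Glyptinus

Character polarity is set by the outgroup: the derived state is whichever differs from the outgroup's state, so for III the derived state is '-', and for the remaining characters it is '+'.
I (derived state '+') is shared by Ichnilis, Neoilis, and Stenites — a synapomorphy uniting that clade.
II (derived state '+') is shared by Ichnilis and Stenites — a synapomorphy uniting that clade.
III (derived state '-') is shared by Acroites, Ichnilis, Neoilis, Sclerana, and Stenites — a synapomorphy uniting that clade.
IV (derived state '+') is shared by Acroites and Sclerana — a synapomorphy uniting that clade.
Most parsimonious ingroup topology: ((((Stenites,Ichnilis),Neoilis),(Acroites,Sclerana)),Glyptinus).
Glyptinus is sister to the clade containing all other ingroup taxa, so it is the earliest-diverging (most basal) ingroup lineage.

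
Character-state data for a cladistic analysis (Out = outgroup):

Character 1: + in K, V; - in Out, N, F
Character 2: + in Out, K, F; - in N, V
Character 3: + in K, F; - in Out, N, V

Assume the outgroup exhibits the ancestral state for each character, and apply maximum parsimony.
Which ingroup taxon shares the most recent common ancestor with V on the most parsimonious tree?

N

Character polarity is set by the outgroup: the derived state is whichever differs from the outgroup's state, so for Character 2 the derived state is '-', and for the remaining characters it is '+'.
Character 1 groups K and V, which is incompatible with the clades supported by the remaining characters; treating it as convergent (homoplasy) costs fewer steps than any alternative tree.
Character 2 (derived state '-') is shared by N and V — a synapomorphy uniting that clade.
Character 3: derived state '+' in F and K only — synapomorphy for {F, K}.
Most parsimonious ingroup topology: ((K,F),(N,V)).
V and N form a cherry on this tree, so they are sister taxa.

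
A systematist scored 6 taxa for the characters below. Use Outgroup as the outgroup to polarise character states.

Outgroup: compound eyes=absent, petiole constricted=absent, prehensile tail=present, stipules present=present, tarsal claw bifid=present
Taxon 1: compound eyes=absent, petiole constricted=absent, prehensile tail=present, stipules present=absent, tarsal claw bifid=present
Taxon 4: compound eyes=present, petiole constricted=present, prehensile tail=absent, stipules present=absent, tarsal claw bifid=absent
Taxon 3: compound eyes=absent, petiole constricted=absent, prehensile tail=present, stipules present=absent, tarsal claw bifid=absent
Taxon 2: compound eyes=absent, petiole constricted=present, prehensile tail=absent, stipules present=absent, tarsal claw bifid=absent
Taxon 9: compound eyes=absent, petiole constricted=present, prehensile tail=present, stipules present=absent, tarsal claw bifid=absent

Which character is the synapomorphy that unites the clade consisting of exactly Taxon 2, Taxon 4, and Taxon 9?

Character polarity is set by the outgroup: the derived state is whichever differs from the outgroup's state, so for prehensile tail, stipules present, tarsal claw bifid the derived state is 'absent', and for the remaining characters it is 'present'.
compound eyes (derived state 'present') is unique to Taxon 4 (autapomorphy; uninformative for grouping).
petiole constricted: derived state 'present' in Taxon 2, Taxon 4, and Taxon 9 only — synapomorphy for {Taxon 2, Taxon 4, Taxon 9}.
prehensile tail: derived state 'absent' in Taxon 2 and Taxon 4 only — synapomorphy for {Taxon 2, Taxon 4}.
All ingroup taxa share the derived state 'absent' for stipules present; it defines the ingroup but does not resolve relationships within it.
Only Taxon 2, Taxon 3, Taxon 4, and Taxon 9 show the derived state 'absent' for tarsal claw bifid, supporting them as a clade.
Most parsimonious ingroup topology: (Taxon 1,(((Taxon 4,Taxon 2),Taxon 9),Taxon 3)).
The clade {Taxon 2, Taxon 4, Taxon 9} is supported by petiole constricted: its derived state 'present' occurs in exactly those taxa and in no other taxon (including the outgroup).

petiole constricted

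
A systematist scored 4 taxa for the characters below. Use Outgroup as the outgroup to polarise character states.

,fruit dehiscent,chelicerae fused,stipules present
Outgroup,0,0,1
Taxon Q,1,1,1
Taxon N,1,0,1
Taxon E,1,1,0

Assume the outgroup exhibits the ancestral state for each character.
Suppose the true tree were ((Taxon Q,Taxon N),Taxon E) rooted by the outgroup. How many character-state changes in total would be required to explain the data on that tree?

4

Map each character onto ((Taxon Q,Taxon N),Taxon E) (rooted by Outgroup) and count the minimum state changes it requires (Fitch parsimony):
fruit dehiscent: 1; chelicerae fused: 2; stipules present: 1.
Total tree length = 4.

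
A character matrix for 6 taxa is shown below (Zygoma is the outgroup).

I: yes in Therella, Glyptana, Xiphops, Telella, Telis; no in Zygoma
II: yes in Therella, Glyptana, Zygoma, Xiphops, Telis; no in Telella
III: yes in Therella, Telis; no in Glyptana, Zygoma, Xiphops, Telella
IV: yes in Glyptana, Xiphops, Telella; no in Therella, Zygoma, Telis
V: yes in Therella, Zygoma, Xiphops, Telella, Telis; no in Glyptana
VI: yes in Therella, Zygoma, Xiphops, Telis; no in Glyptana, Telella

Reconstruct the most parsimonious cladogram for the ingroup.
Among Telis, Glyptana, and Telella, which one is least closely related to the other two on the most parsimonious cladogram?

Character polarity is set by the outgroup: the derived state is whichever differs from the outgroup's state, so for II, V, VI the derived state is 'no', and for the remaining characters it is 'yes'.
I (derived state 'yes') is shared by all ingroup taxa — unites the whole ingroup.
II: derived state 'no' in Telella only — an autapomorphy, so it tells us nothing about relationships among taxa.
III: derived state 'yes' in Telis and Therella only — synapomorphy for {Telis, Therella}.
IV (derived state 'yes') is shared by Glyptana, Telella, and Xiphops — a synapomorphy uniting that clade.
V: derived state 'no' in Glyptana only — an autapomorphy, so it tells us nothing about relationships among taxa.
Only Glyptana and Telella show the derived state 'no' for VI, supporting them as a clade.
Most parsimonious ingroup topology: ((Therella,Telis),((Glyptana,Telella),Xiphops)).
Glyptana and Telella share a more recent common ancestor with each other than either does with Telis, so Telis is the least closely related of the three.

Telis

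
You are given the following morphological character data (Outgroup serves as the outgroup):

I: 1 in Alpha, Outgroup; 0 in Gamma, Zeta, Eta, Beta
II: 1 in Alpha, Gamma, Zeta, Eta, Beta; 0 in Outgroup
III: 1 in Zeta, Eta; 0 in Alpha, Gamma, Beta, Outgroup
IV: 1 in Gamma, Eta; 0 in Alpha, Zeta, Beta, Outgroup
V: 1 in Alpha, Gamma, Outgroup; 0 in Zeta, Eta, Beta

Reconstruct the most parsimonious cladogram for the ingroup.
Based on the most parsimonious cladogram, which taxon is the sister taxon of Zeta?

Character polarity is set by the outgroup: the derived state is whichever differs from the outgroup's state, so for I, V the derived state is '0', and for the remaining characters it is '1'.
Only Beta, Eta, Gamma, and Zeta show the derived state '0' for I, supporting them as a clade.
All ingroup taxa share the derived state '1' for II; it defines the ingroup but does not resolve relationships within it.
III: derived state '1' in Eta and Zeta only — synapomorphy for {Eta, Zeta}.
IV groups Eta and Gamma, which is incompatible with the clades supported by the remaining characters; treating it as convergent (homoplasy) costs fewer steps than any alternative tree.
V (derived state '0') is shared by Beta, Eta, and Zeta — a synapomorphy uniting that clade.
Most parsimonious ingroup topology: ((Gamma,((Eta,Zeta),Beta)),Alpha).
Zeta and Eta form a cherry on this tree, so they are sister taxa.

Eta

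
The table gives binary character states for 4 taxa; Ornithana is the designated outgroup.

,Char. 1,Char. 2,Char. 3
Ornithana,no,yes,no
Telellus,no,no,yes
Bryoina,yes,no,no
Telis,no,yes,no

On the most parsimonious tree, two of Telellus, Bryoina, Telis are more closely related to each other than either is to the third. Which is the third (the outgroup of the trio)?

Character polarity is set by the outgroup: the derived state is whichever differs from the outgroup's state, so for Char. 2 the derived state is 'no', and for the remaining characters it is 'yes'.
Char. 1: derived state 'yes' in Bryoina only — an autapomorphy, so it tells us nothing about relationships among taxa.
Only Bryoina and Telellus show the derived state 'no' for Char. 2, supporting them as a clade.
Char. 3: derived state 'yes' in Telellus only — an autapomorphy, so it tells us nothing about relationships among taxa.
Most parsimonious ingroup topology: ((Telellus,Bryoina),Telis).
Bryoina and Telellus share a more recent common ancestor with each other than either does with Telis, so Telis is the least closely related of the three.

Telis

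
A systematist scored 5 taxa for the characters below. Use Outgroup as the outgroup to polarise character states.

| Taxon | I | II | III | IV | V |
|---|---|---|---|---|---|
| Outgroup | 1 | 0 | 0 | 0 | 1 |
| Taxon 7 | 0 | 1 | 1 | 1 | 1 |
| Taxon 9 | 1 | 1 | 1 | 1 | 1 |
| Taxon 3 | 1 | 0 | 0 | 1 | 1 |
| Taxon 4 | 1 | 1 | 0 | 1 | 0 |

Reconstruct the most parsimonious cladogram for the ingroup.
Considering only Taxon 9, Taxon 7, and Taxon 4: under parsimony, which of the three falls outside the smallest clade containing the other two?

Taxon 4

Character polarity is set by the outgroup: the derived state is whichever differs from the outgroup's state, so for I, V the derived state is '0', and for the remaining characters it is '1'.
I (derived state '0') is unique to Taxon 7 (autapomorphy; uninformative for grouping).
Only Taxon 4, Taxon 7, and Taxon 9 show the derived state '1' for II, supporting them as a clade.
Only Taxon 7 and Taxon 9 show the derived state '1' for III, supporting them as a clade.
IV (derived state '1') is shared by all ingroup taxa — unites the whole ingroup.
V (derived state '0') is unique to Taxon 4 (autapomorphy; uninformative for grouping).
Most parsimonious ingroup topology: (((Taxon 7,Taxon 9),Taxon 4),Taxon 3).
Taxon 7 and Taxon 9 share a more recent common ancestor with each other than either does with Taxon 4, so Taxon 4 is the least closely related of the three.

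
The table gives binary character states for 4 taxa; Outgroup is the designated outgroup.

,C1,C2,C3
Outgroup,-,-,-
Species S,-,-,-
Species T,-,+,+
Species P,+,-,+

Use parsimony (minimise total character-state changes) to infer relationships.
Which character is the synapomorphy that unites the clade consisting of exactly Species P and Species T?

The outgroup has state '-' for every character, so '+' is the derived state throughout.
C1: derived state '+' in Species P only — an autapomorphy, so it tells us nothing about relationships among taxa.
C2: derived state '+' in Species T only — an autapomorphy, so it tells us nothing about relationships among taxa.
C3 (derived state '+') is shared by Species P and Species T — a synapomorphy uniting that clade.
Most parsimonious ingroup topology: (Species S,(Species T,Species P)).
The clade {Species P, Species T} is supported by C3: its derived state '+' occurs in exactly those taxa and in no other taxon (including the outgroup).

C3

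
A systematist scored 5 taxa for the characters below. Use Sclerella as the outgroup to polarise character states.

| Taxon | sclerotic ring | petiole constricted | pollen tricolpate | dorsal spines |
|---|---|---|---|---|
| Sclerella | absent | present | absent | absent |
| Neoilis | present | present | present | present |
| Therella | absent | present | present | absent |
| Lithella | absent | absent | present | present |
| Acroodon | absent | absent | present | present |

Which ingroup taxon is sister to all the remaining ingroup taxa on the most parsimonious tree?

Character polarity is set by the outgroup: the derived state is whichever differs from the outgroup's state, so for petiole constricted the derived state is 'absent', and for the remaining characters it is 'present'.
sclerotic ring: derived state 'present' in Neoilis only — an autapomorphy, so it tells us nothing about relationships among taxa.
petiole constricted: derived state 'absent' in Acroodon and Lithella only — synapomorphy for {Acroodon, Lithella}.
All ingroup taxa share the derived state 'present' for pollen tricolpate; it defines the ingroup but does not resolve relationships within it.
dorsal spines (derived state 'present') is shared by Acroodon, Lithella, and Neoilis — a synapomorphy uniting that clade.
Most parsimonious ingroup topology: ((Neoilis,(Lithella,Acroodon)),Therella).
Therella is sister to the clade containing all other ingroup taxa, so it is the earliest-diverging (most basal) ingroup lineage.

Therella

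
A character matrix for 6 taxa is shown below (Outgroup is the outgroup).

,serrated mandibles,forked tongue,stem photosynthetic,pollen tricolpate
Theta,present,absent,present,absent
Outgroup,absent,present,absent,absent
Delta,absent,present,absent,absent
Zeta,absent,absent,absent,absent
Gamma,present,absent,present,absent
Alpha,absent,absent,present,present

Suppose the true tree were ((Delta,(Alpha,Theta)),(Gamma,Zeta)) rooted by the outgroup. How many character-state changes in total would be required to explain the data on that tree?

Map each character onto ((Delta,(Alpha,Theta)),(Gamma,Zeta)) (rooted by Outgroup) and count the minimum state changes it requires (Fitch parsimony):
serrated mandibles: 2; forked tongue: 2; stem photosynthetic: 2; pollen tricolpate: 1.
Total tree length = 7.

7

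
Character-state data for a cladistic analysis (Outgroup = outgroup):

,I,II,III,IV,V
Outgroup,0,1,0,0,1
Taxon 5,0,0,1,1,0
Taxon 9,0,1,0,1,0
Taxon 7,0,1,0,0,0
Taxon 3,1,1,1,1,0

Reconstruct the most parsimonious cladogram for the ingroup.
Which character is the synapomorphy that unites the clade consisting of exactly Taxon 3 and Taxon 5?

III

Character polarity is set by the outgroup: the derived state is whichever differs from the outgroup's state, so for II, V the derived state is '0', and for the remaining characters it is '1'.
I: derived state '1' in Taxon 3 only — an autapomorphy, so it tells us nothing about relationships among taxa.
II: derived state '0' in Taxon 5 only — an autapomorphy, so it tells us nothing about relationships among taxa.
III: derived state '1' in Taxon 3 and Taxon 5 only — synapomorphy for {Taxon 3, Taxon 5}.
IV: derived state '1' in Taxon 3, Taxon 5, and Taxon 9 only — synapomorphy for {Taxon 3, Taxon 5, Taxon 9}.
V (derived state '0') is shared by all ingroup taxa — unites the whole ingroup.
Most parsimonious ingroup topology: (((Taxon 5,Taxon 3),Taxon 9),Taxon 7).
The clade {Taxon 3, Taxon 5} is supported by III: its derived state '1' occurs in exactly those taxa and in no other taxon (including the outgroup).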